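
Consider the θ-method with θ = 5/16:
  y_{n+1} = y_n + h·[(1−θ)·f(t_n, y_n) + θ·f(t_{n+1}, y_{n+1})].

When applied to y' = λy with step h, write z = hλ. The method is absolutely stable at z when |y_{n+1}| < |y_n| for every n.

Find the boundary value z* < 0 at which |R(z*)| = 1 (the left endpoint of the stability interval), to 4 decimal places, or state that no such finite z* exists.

With y'=λy (z=hλ):
  y_{n+1} = y_n + z·[11/16·y_n + 5/16·y_{n+1}] ⇒ (1 − 5/16z)y_{n+1} = (1 + 11/16z)y_n
  so R(z) = (1 + 11/16z)/(1 − 5/16z).

Find x<0 with |R(x)|<1.
x=-1.09: |R|=0.1869
R=−1: 1+11/16x = −1+5/16x ⇒ -3/8x=2 ⇒ x=2/(-3/8)=-5.3333
Confirm numerically:
  x=-4.557: |R|=0.87990 <1
  x=-4.410: |R|=0.85440 <1
  x=-2.642: |R|=0.44718 <1
  x=-5.750: |R|=1.05587 >1
  x=-5.636: |R|=1.04110 >1
So |R|<1 on (-5.3333, 0).

z* = -5.3333.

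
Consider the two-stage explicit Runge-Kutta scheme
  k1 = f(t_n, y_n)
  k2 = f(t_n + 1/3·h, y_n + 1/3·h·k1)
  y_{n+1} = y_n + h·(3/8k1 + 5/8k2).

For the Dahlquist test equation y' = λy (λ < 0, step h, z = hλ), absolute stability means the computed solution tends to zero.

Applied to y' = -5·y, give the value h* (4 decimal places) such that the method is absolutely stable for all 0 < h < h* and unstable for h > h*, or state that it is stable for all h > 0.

On y'=λy, z=hλ:
  k1=λy_n ⇒ h·k1=z·y_n;  k2=λ(1+1/3z)y_n ⇒ h·k2=z(1+1/3z)y_n
  y_{n+1}/y_n = 1 + 3/8z + 5/8z(1+1/3z) = 1 + z + 5/24z²
  R(z) = 1 + z + 5/24z².

Boundary: |R(x)|=1, x<0.
x=-0.63: |R|=0.4527
R=1: x+5/24x²=0 ⇒ x=−24/5=-4.8000; min R=1−1/(4·5/24)=-0.2000>−1
Confirm numerically:
  x=-3.778: |R|=0.19560 <1
  x=-2.897: |R|=0.14854 <1
  x=-2.559: |R|=0.19473 <1
  x=-5.257: |R|=1.50051 >1
  x=-5.208: |R|=1.44268 >1
So |R|<1 on (-4.8000, 0).

(-4.8000,0); λ=-5 ⇒ h* = (24/5)/5 = 0.9600.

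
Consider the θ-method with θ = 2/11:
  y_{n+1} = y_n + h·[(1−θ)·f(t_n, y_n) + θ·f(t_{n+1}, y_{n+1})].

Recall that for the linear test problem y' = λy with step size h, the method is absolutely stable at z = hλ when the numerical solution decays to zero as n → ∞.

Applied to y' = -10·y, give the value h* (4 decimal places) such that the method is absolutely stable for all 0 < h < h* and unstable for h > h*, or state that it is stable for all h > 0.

Set f=λy, z=hλ:
  y_{n+1} = y_n + z·[9/11·y_n + 2/11·y_{n+1}] ⇒ (1 − 2/11z)y_{n+1} = (1 + 9/11z)y_n
  so R(z) = (1 + 9/11z)/(1 − 2/11z).

Find x<0 with |R(x)|<1.
x=-1.76: |R|=0.3333
R=−1: 1+9/11x = −1+2/11x ⇒ -7/11x=2 ⇒ x=2/(-7/11)=-3.1429
Confirm numerically:
  x=-2.332: |R|=0.63764 <1
  x=-2.323: |R|=0.63320 <1
  x=-1.489: |R|=0.17177 <1
  x=-1.374: |R|=0.09936 <1
  x=-3.697: |R|=1.21088 >1
  x=-3.620: |R|=1.18311 >1
Interval (-3.1429, 0).

(-3.1429,0); λ=-10 ⇒ h* = (22/7)/10 = 0.3143.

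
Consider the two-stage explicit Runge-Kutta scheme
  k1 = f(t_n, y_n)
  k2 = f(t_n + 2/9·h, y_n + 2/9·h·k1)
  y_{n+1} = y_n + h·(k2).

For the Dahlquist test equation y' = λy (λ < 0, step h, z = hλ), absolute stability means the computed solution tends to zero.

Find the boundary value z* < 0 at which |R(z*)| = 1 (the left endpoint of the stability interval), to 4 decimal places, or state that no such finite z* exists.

Test eqn y'=λy, z=hλ:
  k1=λy_n ⇒ h·k1=z·y_n;  k2=λ(1+2/9z)y_n ⇒ h·k2=z(1+2/9z)y_n
  y_{n+1}/y_n = 1 + z(1+2/9z) = 1 + z + 2/9z²
  so R(z) = 1 + z + 2/9z².

Boundary: |R(x)|=1, x<0.
x=-1.12: |R|=0.1588
R=1: x+2/9x²=0 ⇒ x=−9/2=-4.5000; min R=1−1/(4·2/9)=-0.1250>−1
Confirm numerically:
  x=-4.416: |R|=0.91757 <1
  x=-3.363: |R|=0.15028 <1
  x=-3.193: |R|=0.07261 <1
  x=-2.850: |R|=0.04500 <1
  x=-4.989: |R|=1.54214 >1
  x=-4.946: |R|=1.49020 >1
  x=-4.740: |R|=1.25280 >1
Stable set (-4.5000, 0).

z* = -4.5000.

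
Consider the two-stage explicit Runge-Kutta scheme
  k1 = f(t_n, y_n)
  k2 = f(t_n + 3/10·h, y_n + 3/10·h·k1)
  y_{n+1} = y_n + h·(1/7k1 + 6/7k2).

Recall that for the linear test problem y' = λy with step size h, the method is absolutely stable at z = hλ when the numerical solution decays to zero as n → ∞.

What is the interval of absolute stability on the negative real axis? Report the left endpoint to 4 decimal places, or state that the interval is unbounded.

(-3.8889, 0).

Set f=λy, z=hλ:
  k1=λy_n ⇒ h·k1=z·y_n;  k2=λ(1+3/10z)y_n ⇒ h·k2=z(1+3/10z)y_n
  y_{n+1}/y_n = 1 + 1/7z + 6/7z(1+3/10z) = 1 + z + 9/35z²
  ⇒ R(z) = 1 + z + 9/35z².

Find x<0 with |R(x)|<1.
x=-0.55: |R|=0.5278
R=1: x+9/35x²=0 ⇒ x=−35/9=-3.8889; min R=1−1/(4·9/35)=0.0278>−1
Confirm numerically:
  x=-3.725: |R|=0.84302 <1
  x=-3.477: |R|=0.63174 <1
  x=-3.275: |R|=0.48302 <1
  x=-2.431: |R|=0.08865 <1
  x=-4.426: |R|=1.61129 >1
  x=-4.098: |R|=1.22036 >1
  x=-4.068: |R|=1.18736 >1
Stable set (-3.8889, 0).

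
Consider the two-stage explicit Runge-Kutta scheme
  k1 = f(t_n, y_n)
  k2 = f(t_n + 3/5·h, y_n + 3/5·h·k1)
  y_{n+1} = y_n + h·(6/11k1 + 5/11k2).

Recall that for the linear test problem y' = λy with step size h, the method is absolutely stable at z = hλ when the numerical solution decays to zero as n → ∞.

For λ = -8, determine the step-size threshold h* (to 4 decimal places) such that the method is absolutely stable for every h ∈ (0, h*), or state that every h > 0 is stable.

(-3.6667,0); λ=-8 ⇒ h* = (11/3)/8 = 0.4583.

On y'=λy, z=hλ:
  k1=λy_n ⇒ h·k1=z·y_n;  k2=λ(1+3/5z)y_n ⇒ h·k2=z(1+3/5z)y_n
  y_{n+1}/y_n = 1 + 6/11z + 5/11z(1+3/5z) = 1 + z + 3/11z²
  so R(z) = 1 + z + 3/11z².

Find x<0 with |R(x)|<1.
x=-1.22: |R|=0.1859
R=1: x+3/11x²=0 ⇒ x=−11/3=-3.6667; min R=1−1/(4·3/11)=0.0833>−1
Confirm numerically:
  x=-3.139: |R|=0.54827 <1
  x=-2.449: |R|=0.18671 <1
  x=-1.689: |R|=0.08901 <1
  x=-4.220: |R|=1.63684 >1
  x=-4.149: |R|=1.54578 >1
  x=-3.816: |R|=1.15542 >1
So |R|<1 on (-3.6667, 0).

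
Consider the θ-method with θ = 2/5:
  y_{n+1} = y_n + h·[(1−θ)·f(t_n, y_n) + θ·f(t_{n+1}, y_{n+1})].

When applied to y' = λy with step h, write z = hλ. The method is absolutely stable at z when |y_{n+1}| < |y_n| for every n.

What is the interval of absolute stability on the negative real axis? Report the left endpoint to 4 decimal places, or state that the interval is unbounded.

On y'=λy, z=hλ:
  y_{n+1} = y_n + z·[3/5·y_n + 2/5·y_{n+1}] ⇒ (1 − 2/5z)y_{n+1} = (1 + 3/5z)y_n
  so R(z) = (1 + 3/5z)/(1 − 2/5z).

Find x<0 with |R(x)|<1.
x=-0.37: |R|=0.6777
R=−1: 1+3/5x = −1+2/5x ⇒ -1/5x=2 ⇒ x=2/(-1/5)=-10.0000
Confirm numerically:
  x=-8.928: |R|=0.95310 <1
  x=-6.274: |R|=0.78767 <1
  x=-5.192: |R|=0.68747 <1
  x=-4.552: |R|=0.61373 <1
  x=-10.442: |R|=1.01708 >1
  x=-10.241: |R|=1.00946 >1
  x=-10.229: |R|=1.00900 >1
Stable set (-10.0000, 0).

(-10.0000, 0).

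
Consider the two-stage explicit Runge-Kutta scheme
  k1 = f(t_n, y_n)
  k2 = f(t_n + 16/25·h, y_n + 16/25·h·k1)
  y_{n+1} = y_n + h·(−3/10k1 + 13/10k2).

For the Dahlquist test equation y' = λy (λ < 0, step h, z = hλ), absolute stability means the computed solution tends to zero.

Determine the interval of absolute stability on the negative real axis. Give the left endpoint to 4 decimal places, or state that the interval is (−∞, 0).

Set f=λy, z=hλ:
  k1=λy_n ⇒ h·k1=z·y_n;  k2=λ(1+16/25z)y_n ⇒ h·k2=z(1+16/25z)y_n
  y_{n+1}/y_n = 1 − 3/10z + 13/10z(1+16/25z) = 1 + z + 104/125z²
  R(z) = 1 + z + 104/125z².

Boundary: |R(x)|=1, x<0.
x=-1.29: |R|=1.0945
R=1: x+104/125x²=0 ⇒ x=−125/104=-1.2019; min R=1−1/(4·104/125)=0.6995>−1
Confirm numerically:
  x=-0.754: |R|=0.71901 <1
  x=-0.751: |R|=0.71825 <1
  x=-0.719: |R|=0.71111 <1
  x=-1.578: |R|=1.49375 >1
  x=-1.470: |R|=1.32787 >1
  x=-1.288: |R|=1.09224 >1
Stable set (-1.2019, 0).

z∈(-1.2019,0).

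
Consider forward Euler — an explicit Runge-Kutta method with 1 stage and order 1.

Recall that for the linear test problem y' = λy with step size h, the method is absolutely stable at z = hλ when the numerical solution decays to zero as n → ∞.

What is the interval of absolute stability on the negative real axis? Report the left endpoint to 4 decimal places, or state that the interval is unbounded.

(-2.0000, 0).

With y'=λy (z=hλ):
  order 1, 1-stage ⇒ R(z)=1+z
  (e.g. R(-1)=0.00000, |R|=0.00000)

Solve |R(x)|<1 on ℝ⁻.
x=-1: |R|=0.0000
|R(-1.81)|=0.8100 |R(-1.61)|=0.6100 |R(-0.68)|=0.3200
Bisect:
  x_lo=-2.5822 |R|=1.5822  x_hi=-0.1769 |R|=0.8231
  mid=-1.37953 |R|=0.37953 →hi
  mid=-1.98085 |R|=0.98085 →hi
  mid=-2.28150 |R|=1.28150 →lo
  mid=-2.13117 |R|=1.13117 →lo
  mid=-2.05601 |R|=1.05601 →lo
  mid=-2.01843 |R|=1.01843 →lo
  mid=-1.99964 |R|=0.99964 →hi
  mid=-2.00903 |R|=1.00903 →lo
  mid=-2.00433 |R|=1.00433 →lo
  mid=-2.00199 |R|=1.00199 →lo
  ...
  [-2.00008,-1.99993] ⇒ x*=-2.0000
Interval (-2.0000, 0).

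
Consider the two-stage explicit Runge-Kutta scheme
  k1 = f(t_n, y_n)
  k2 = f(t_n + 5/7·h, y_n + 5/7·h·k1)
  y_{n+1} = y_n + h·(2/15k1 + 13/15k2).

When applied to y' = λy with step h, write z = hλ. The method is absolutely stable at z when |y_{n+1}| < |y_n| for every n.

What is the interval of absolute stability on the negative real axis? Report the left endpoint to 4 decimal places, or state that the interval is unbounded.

Test eqn y'=λy, z=hλ:
  k1=λy_n ⇒ h·k1=z·y_n;  k2=λ(1+5/7z)y_n ⇒ h·k2=z(1+5/7z)y_n
  y_{n+1}/y_n = 1 + 2/15z + 13/15z(1+5/7z) = 1 + z + 13/21z²
  so R(z) = 1 + z + 13/21z².

Find x<0 with |R(x)|<1.
x=-1.17: |R|=0.6774
R=1: x+13/21x²=0 ⇒ x=−21/13=-1.6154; min R=1−1/(4·13/21)=0.5962>−1
Confirm numerically:
  x=-1.280: |R|=0.73425 <1
  x=-1.189: |R|=0.68616 <1
  x=-1.075: |R|=0.64039 <1
  x=-1.847: |R|=1.26482 >1
  x=-1.760: |R|=1.15756 >1
Stable set (-1.6154, 0).

z∈(-1.6154,0).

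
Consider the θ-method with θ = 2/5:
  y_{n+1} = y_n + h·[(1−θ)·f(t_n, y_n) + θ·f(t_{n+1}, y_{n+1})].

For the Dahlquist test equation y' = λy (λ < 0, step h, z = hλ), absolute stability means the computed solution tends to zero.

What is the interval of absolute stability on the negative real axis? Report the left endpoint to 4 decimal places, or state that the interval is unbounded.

With y'=λy (z=hλ):
  y_{n+1} = y_n + z·[3/5·y_n + 2/5·y_{n+1}] ⇒ (1 − 2/5z)y_{n+1} = (1 + 3/5z)y_n
  ⇒ R(z) = (1 + 3/5z)/(1 − 2/5z).

Solve |R(x)|<1 on ℝ⁻.
x=-1.2: |R|=0.1892
R=−1: 1+3/5x = −1+2/5x ⇒ -1/5x=2 ⇒ x=2/(-1/5)=-10.0000
Confirm numerically:
  x=-8.522: |R|=0.93295 <1
  x=-7.956: |R|=0.90226 <1
  x=-7.860: |R|=0.89672 <1
  x=-10.449: |R|=1.01734 >1
  x=-10.102: |R|=1.00405 >1
Stable set (-10.0000, 0).

(-10.0000, 0).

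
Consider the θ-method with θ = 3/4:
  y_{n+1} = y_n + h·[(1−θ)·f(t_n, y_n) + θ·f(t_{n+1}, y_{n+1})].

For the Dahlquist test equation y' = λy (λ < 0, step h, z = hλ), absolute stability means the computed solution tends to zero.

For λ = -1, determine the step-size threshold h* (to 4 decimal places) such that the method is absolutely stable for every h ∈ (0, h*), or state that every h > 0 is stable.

unbounded; (−∞, 0). Any h>0 works for λ=-1.

Test eqn y'=λy, z=hλ:
  y_{n+1} = y_n + z·[1/4·y_n + 3/4·y_{n+1}] ⇒ (1 − 3/4z)y_{n+1} = (1 + 1/4z)y_n
  ⇒ R(z) = (1 + 1/4z)/(1 − 3/4z).

Solve |R(x)|<1 on ℝ⁻.
x=-0.35: |R|=0.7228
x=-2: |R|=0.2000
x=-10: |R|=0.1765
x=-100: |R|=0.3158
θ=3/4≥1/2 ⇒ |1+1/4x|<|1−3/4x| ∀x<0 ⇒ interval (−∞,0).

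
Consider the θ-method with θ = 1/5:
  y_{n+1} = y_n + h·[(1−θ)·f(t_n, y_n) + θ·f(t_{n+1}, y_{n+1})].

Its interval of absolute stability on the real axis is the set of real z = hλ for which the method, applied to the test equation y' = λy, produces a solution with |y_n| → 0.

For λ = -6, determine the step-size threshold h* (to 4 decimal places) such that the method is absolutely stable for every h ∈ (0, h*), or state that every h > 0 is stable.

(-3.3333,0); λ=-6 ⇒ h* = (10/3)/6 = 0.5556.

On y'=λy, z=hλ:
  y_{n+1} = y_n + z·[4/5·y_n + 1/5·y_{n+1}] ⇒ (1 − 1/5z)y_{n+1} = (1 + 4/5z)y_n
  so R(z) = (1 + 4/5z)/(1 − 1/5z).

Boundary: |R(x)|=1, x<0.
x=-1.71: |R|=0.2742
R=−1: 1+4/5x = −1+1/5x ⇒ -3/5x=2 ⇒ x=2/(-3/5)=-3.3333
Confirm numerically:
  x=-2.996: |R|=0.87344 <1
  x=-2.552: |R|=0.68962 <1
  x=-2.131: |R|=0.49418 <1
  x=-3.817: |R|=1.16457 >1
  x=-3.695: |R|=1.12478 >1
Stable set (-3.3333, 0).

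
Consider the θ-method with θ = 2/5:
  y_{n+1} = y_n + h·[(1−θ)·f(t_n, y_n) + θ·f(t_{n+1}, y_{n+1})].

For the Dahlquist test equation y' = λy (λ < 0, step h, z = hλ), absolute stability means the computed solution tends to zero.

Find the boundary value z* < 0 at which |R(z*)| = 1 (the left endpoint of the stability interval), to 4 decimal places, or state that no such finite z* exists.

left endpoint -10.0000.

Test eqn y'=λy, z=hλ:
  y_{n+1} = y_n + z·[3/5·y_n + 2/5·y_{n+1}] ⇒ (1 − 2/5z)y_{n+1} = (1 + 3/5z)y_n
  R(z) = (1 + 3/5z)/(1 − 2/5z).

Solve |R(x)|<1 on ℝ⁻.
x=-0.99: |R|=0.2908
R=−1: 1+3/5x = −1+2/5x ⇒ -1/5x=2 ⇒ x=2/(-1/5)=-10.0000
Confirm numerically:
  x=-9.269: |R|=0.96894 <1
  x=-6.251: |R|=0.78580 <1
  x=-5.772: |R|=0.74444 <1
  x=-5.164: |R|=0.68450 <1
  x=-10.567: |R|=1.02170 >1
  x=-10.541: |R|=1.02074 >1
  x=-10.097: |R|=1.00385 >1
So |R|<1 on (-10.0000, 0).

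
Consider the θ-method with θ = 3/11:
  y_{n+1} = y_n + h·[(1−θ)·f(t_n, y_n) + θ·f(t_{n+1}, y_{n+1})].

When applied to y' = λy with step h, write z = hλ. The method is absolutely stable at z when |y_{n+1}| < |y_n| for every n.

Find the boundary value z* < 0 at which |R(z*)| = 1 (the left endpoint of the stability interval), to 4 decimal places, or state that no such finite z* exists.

left endpoint -4.4000.

Test eqn y'=λy, z=hλ:
  y_{n+1} = y_n + z·[8/11·y_n + 3/11·y_{n+1}] ⇒ (1 − 3/11z)y_{n+1} = (1 + 8/11z)y_n
  R(z) = (1 + 8/11z)/(1 − 3/11z).

Find x<0 with |R(x)|<1.
x=-0.88: |R|=0.2903
R=−1: 1+8/11x = −1+3/11x ⇒ -5/11x=2 ⇒ x=2/(-5/11)=-4.4000
Confirm numerically:
  x=-2.860: |R|=0.60674 <1
  x=-2.796: |R|=0.58634 <1
  x=-2.625: |R|=0.52980 <1
  x=-4.776: |R|=1.07423 >1
  x=-4.528: |R|=1.02603 >1
Stable set (-4.4000, 0).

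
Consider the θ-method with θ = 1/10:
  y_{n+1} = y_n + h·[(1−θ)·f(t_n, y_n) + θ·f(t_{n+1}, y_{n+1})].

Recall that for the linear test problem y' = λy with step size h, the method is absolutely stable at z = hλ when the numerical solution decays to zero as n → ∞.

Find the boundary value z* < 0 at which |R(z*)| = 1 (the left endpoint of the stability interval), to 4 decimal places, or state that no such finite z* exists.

left endpoint -2.5000.

With y'=λy (z=hλ):
  y_{n+1} = y_n + z·[9/10·y_n + 1/10·y_{n+1}] ⇒ (1 − 1/10z)y_{n+1} = (1 + 9/10z)y_n
  Hence R(z) = (1 + 9/10z)/(1 − 1/10z).

Boundary: |R(x)|=1, x<0.
x=-1.05: |R|=0.0498
R=−1: 1+9/10x = −1+1/10x ⇒ -4/5x=2 ⇒ x=2/(-4/5)=-2.5000
Confirm numerically:
  x=-2.441: |R|=0.96206 <1
  x=-2.173: |R|=0.78510 <1
  x=-1.710: |R|=0.46029 <1
  x=-1.486: |R|=0.29375 <1
  x=-2.725: |R|=1.14145 >1
  x=-2.627: |R|=1.08046 >1
  x=-2.625: |R|=1.07921 >1
Stable set (-2.5000, 0).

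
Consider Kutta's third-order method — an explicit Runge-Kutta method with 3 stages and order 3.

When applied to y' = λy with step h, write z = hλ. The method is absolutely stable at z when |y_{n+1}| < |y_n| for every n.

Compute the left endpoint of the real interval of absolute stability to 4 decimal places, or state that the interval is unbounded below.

Test eqn y'=λy, z=hλ:
  order 3, 3-stage ⇒ R(z)=1+z+z^2/2+z^3/6
  (e.g. R(-1.15)=0.25777, |R|=0.25777)

Need |R(x)|<1, x<0.
x=-1.15: |R|=0.2578
|R(-2.64)|=1.2218 |R(-2.23)|=0.5918 |R(-1.94)|=0.2751
Bisect:
  x_lo=-3.1603 |R|=2.4270  x_hi=-0.1152 |R|=0.8912
  mid=-1.63774 |R|=0.02876 →hi
  mid=-2.39899 |R|=0.82251 →hi
  mid=-2.77962 |R|=1.49584 →lo
  mid=-2.58931 |R|=1.13039 →lo
  mid=-2.49415 |R|=0.96969 →hi
  mid=-2.54173 |R|=1.04830 →lo
  mid=-2.51794 |R|=1.00856 →lo
  mid=-2.50605 |R|=0.98902 →hi
  ...
  [-2.51292,-2.51274] ⇒ x*=-2.5127
Stable set (-2.5127, 0).

left endpoint -2.5127.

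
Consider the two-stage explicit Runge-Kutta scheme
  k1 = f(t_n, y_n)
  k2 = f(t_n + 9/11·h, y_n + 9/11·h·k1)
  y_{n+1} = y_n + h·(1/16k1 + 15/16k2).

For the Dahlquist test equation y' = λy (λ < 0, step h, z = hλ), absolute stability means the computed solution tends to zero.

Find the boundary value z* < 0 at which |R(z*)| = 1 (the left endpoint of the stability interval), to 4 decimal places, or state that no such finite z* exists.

left endpoint -1.3037.

With y'=λy (z=hλ):
  k1=λy_n ⇒ h·k1=z·y_n;  k2=λ(1+9/11z)y_n ⇒ h·k2=z(1+9/11z)y_n
  y_{n+1}/y_n = 1 + 1/16z + 15/16z(1+9/11z) = 1 + z + 135/176z²
  R(z) = 1 + z + 135/176z².

Find x<0 with |R(x)|<1.
x=-0.72: |R|=0.6776
R=1: x+135/176x²=0 ⇒ x=−176/135=-1.3037; min R=1−1/(4·135/176)=0.6741>−1
Confirm numerically:
  x=-1.261: |R|=0.95870 <1
  x=-0.971: |R|=0.75220 <1
  x=-0.660: |R|=0.67413 <1
  x=-1.795: |R|=1.67644 >1
  x=-1.739: |R|=1.58064 >1
  x=-1.451: |R|=1.16394 >1
Interval (-1.3037, 0).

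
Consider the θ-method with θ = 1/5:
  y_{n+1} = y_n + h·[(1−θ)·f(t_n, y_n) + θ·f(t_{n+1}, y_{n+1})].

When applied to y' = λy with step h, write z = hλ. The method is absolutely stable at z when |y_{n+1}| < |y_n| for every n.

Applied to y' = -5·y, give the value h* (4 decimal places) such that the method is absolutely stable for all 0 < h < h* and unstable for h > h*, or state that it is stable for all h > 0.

(-3.3333,0); λ=-5 ⇒ h* = (10/3)/5 = 0.6667.

With y'=λy (z=hλ):
  y_{n+1} = y_n + z·[4/5·y_n + 1/5·y_{n+1}] ⇒ (1 − 1/5z)y_{n+1} = (1 + 4/5z)y_n
  R(z) = (1 + 4/5z)/(1 − 1/5z).

Boundary: |R(x)|=1, x<0.
x=-0.74: |R|=0.3554
R=−1: 1+4/5x = −1+1/5x ⇒ -3/5x=2 ⇒ x=2/(-3/5)=-3.3333
Confirm numerically:
  x=-2.636: |R|=0.72603 <1
  x=-1.795: |R|=0.32082 <1
  x=-1.587: |R|=0.20465 <1
  x=-3.718: |R|=1.13237 >1
  x=-3.503: |R|=1.05986 >1
  x=-3.501: |R|=1.05917 >1
Stable set (-3.3333, 0).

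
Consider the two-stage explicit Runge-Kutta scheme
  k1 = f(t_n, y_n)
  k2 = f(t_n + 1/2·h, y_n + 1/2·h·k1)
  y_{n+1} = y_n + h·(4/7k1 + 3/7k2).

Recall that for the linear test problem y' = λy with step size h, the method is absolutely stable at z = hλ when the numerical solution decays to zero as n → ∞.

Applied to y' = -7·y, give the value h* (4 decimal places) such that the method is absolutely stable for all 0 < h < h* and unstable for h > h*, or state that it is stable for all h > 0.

Set f=λy, z=hλ:
  k1=λy_n ⇒ h·k1=z·y_n;  k2=λ(1+1/2z)y_n ⇒ h·k2=z(1+1/2z)y_n
  y_{n+1}/y_n = 1 + 4/7z + 3/7z(1+1/2z) = 1 + z + 3/14z²
  so R(z) = 1 + z + 3/14z².

Boundary: |R(x)|=1, x<0.
x=-1.75: |R|=0.0938
R=1: x+3/14x²=0 ⇒ x=−14/3=-4.6667; min R=1−1/(4·3/14)=-0.1667>−1
Confirm numerically:
  x=-3.037: |R|=0.06056 <1
  x=-2.868: |R|=0.10541 <1
  x=-1.964: |R|=0.13744 <1
  x=-4.891: |R|=1.23512 >1
  x=-4.816: |R|=1.15411 >1
  x=-4.744: |R|=1.07861 >1
Stable set (-4.6667, 0).

(-4.6667,0); λ=-7 ⇒ h* = (14/3)/7 = 0.6667.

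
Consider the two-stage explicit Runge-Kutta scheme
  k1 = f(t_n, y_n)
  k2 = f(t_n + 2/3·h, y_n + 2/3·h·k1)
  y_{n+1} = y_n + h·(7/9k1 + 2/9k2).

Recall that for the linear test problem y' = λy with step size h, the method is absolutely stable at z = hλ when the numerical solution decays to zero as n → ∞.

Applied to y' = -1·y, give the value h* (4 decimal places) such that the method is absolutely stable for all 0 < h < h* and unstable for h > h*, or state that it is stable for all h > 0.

With y'=λy (z=hλ):
  k1=λy_n ⇒ h·k1=z·y_n;  k2=λ(1+2/3z)y_n ⇒ h·k2=z(1+2/3z)y_n
  y_{n+1}/y_n = 1 + 7/9z + 2/9z(1+2/3z) = 1 + z + 4/27z²
  R(z) = 1 + z + 4/27z².

Solve |R(x)|<1 on ℝ⁻.
x=-0.99: |R|=0.1552
R=1: x+4/27x²=0 ⇒ x=−27/4=-6.7500; min R=1−1/(4·4/27)=-0.6875>−1
Confirm numerically:
  x=-6.236: |R|=0.52514 <1
  x=-6.116: |R|=0.42555 <1
  x=-3.389: |R|=0.68747 <1
  x=-3.370: |R|=0.68750 <1
  x=-7.195: |R|=1.47434 >1
  x=-7.141: |R|=1.41365 >1
  x=-6.781: |R|=1.03114 >1
Interval (-6.7500, 0).

(-6.7500,0); λ=-1 ⇒ h* = (27/4)/1 = 6.7500.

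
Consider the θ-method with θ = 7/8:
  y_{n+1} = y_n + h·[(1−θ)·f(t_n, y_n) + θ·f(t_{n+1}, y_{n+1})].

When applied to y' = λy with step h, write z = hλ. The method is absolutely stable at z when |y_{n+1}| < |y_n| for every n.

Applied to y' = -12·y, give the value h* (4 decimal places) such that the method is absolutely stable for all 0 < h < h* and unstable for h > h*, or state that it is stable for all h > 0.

unbounded; (−∞, 0). Any h>0 works for λ=-12.

With y'=λy (z=hλ):
  y_{n+1} = y_n + z·[1/8·y_n + 7/8·y_{n+1}] ⇒ (1 − 7/8z)y_{n+1} = (1 + 1/8z)y_n
  so R(z) = (1 + 1/8z)/(1 − 7/8z).

Find x<0 with |R(x)|<1.
x=-1.59: |R|=0.3351
x=-2: |R|=0.2727
x=-10: |R|=0.0256
x=-100: |R|=0.1299
θ=7/8≥1/2 ⇒ |1+1/8x|<|1−7/8x| ∀x<0 ⇒ interval (−∞,0).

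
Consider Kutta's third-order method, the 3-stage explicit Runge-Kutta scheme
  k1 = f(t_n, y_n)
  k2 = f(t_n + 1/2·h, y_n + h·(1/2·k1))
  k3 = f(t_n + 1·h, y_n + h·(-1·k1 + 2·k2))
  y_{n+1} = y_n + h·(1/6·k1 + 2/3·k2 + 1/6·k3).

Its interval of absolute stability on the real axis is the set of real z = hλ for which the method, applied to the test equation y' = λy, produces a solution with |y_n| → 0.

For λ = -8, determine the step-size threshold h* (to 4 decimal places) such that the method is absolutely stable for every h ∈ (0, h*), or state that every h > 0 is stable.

With y'=λy (z=hλ):
  order 3, 3-stage ⇒ R(z)=1+z+z^2/2+z^3/6
  (e.g. R(-1.41)=0.11685, |R|=0.11685)

Solve |R(x)|<1 on ℝ⁻.
x=-1.41: |R|=0.1168
|R(-1.66)|=0.0446 |R(-1.06)|=0.3033 |R(-0.84)|=0.4140
Bisect:
  x_lo=-3.0794 |R|=2.2049  x_hi=-0.1492 |R|=0.8614
  mid=-1.61427 |R|=0.01243 →hi
  mid=-2.34683 |R|=0.74726 →hi
  mid=-2.71311 |R|=1.36114 →lo
  mid=-2.52997 |R|=1.02854 →lo
  mid=-2.43840 |R|=0.88187 →hi
  mid=-2.48418 |R|=0.95365 →hi
  mid=-2.50708 |R|=0.99070 →hi
  mid=-2.51852 |R|=1.00953 →lo
  ...
  [-2.51280,-2.51262] ⇒ x*=-2.5127
Stable set (-2.5127, 0).

(-2.5127,0); λ=-8 ⇒ h* = 0.3141.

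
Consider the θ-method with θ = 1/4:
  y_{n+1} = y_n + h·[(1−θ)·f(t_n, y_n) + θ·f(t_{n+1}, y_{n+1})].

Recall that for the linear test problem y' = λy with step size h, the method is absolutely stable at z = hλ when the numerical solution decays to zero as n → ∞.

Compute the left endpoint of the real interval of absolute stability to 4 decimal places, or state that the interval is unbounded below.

left endpoint -4.0000.

Set f=λy, z=hλ:
  y_{n+1} = y_n + z·[3/4·y_n + 1/4·y_{n+1}] ⇒ (1 − 1/4z)y_{n+1} = (1 + 3/4z)y_n
  R(z) = (1 + 3/4z)/(1 − 1/4z).

Need |R(x)|<1, x<0.
x=-1.48: |R|=0.0803
R=−1: 1+3/4x = −1+1/4x ⇒ -1/2x=2 ⇒ x=2/(-1/2)=-4.0000
Confirm numerically:
  x=-2.544: |R|=0.55501 <1
  x=-2.079: |R|=0.36799 <1
  x=-1.991: |R|=0.32933 <1
  x=-4.559: |R|=1.13062 >1
  x=-4.442: |R|=1.10471 >1
  x=-4.244: |R|=1.05919 >1
So |R|<1 on (-4.0000, 0).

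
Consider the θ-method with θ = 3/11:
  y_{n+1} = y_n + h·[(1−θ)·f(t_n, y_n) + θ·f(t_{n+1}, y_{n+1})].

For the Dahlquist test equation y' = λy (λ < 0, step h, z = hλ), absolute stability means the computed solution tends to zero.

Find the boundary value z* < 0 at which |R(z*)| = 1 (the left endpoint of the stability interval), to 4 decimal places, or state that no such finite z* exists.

left endpoint -4.4000.

With y'=λy (z=hλ):
  y_{n+1} = y_n + z·[8/11·y_n + 3/11·y_{n+1}] ⇒ (1 − 3/11z)y_{n+1} = (1 + 8/11z)y_n
  R(z) = (1 + 8/11z)/(1 − 3/11z).

Solve |R(x)|<1 on ℝ⁻.
x=-1.44: |R|=0.0339
R=−1: 1+8/11x = −1+3/11x ⇒ -5/11x=2 ⇒ x=2/(-5/11)=-4.4000
Confirm numerically:
  x=-4.292: |R|=0.97738 <1
  x=-3.852: |R|=0.87852 <1
  x=-3.333: |R|=0.74594 <1
  x=-4.801: |R|=1.07893 >1
  x=-4.553: |R|=1.03102 >1
Stable set (-4.4000, 0).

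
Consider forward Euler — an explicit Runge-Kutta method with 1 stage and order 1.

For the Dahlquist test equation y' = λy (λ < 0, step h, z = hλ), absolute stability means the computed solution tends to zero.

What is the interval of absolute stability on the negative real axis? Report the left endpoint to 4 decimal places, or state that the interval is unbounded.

Test eqn y'=λy, z=hλ:
  order 1, 1-stage ⇒ R(z)=1+z
  (e.g. R(-0.97)=0.03000, |R|=0.03000)

Need |R(x)|<1, x<0.
x=-0.97: |R|=0.0300
|R(-2.14)|=1.1400 |R(-0.65)|=0.3500 |R(-0.62)|=0.3800
Bisect:
  x_lo=-2.3325 |R|=1.3325  x_hi=-0.3835 |R|=0.6165
  mid=-1.35798 |R|=0.35798 →hi
  mid=-1.84524 |R|=0.84524 →hi
  mid=-2.08886 |R|=1.08886 →lo
  mid=-1.96705 |R|=0.96705 →hi
  mid=-2.02796 |R|=1.02796 →lo
  mid=-1.99750 |R|=0.99750 →hi
  mid=-2.01273 |R|=1.01273 →lo
  mid=-2.00512 |R|=1.00512 →lo
  mid=-2.00131 |R|=1.00131 →lo
  mid=-1.99941 |R|=0.99941 →hi
  ...
  [-2.00000,-1.99988] ⇒ x*=-2.0000
Interval (-2.0000, 0).

(-2.0000, 0).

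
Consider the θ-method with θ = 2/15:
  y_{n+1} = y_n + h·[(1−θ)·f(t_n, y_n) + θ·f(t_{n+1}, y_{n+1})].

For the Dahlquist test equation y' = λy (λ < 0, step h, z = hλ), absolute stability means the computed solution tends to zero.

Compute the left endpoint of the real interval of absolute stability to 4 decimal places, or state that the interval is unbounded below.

Set f=λy, z=hλ:
  y_{n+1} = y_n + z·[13/15·y_n + 2/15·y_{n+1}] ⇒ (1 − 2/15z)y_{n+1} = (1 + 13/15z)y_n
  Hence R(z) = (1 + 13/15z)/(1 − 2/15z).

Boundary: |R(x)|=1, x<0.
x=-1.13: |R|=0.0180
R=−1: 1+13/15x = −1+2/15x ⇒ -11/15x=2 ⇒ x=2/(-11/15)=-2.7273
Confirm numerically:
  x=-2.656: |R|=0.96140 <1
  x=-2.558: |R|=0.90744 <1
  x=-2.104: |R|=0.64307 <1
  x=-1.298: |R|=0.10650 <1
  x=-3.240: |R|=1.26257 >1
  x=-3.185: |R|=1.23561 >1
  x=-2.876: |R|=1.07884 >1
Interval (-2.7273, 0).

left endpoint -2.7273.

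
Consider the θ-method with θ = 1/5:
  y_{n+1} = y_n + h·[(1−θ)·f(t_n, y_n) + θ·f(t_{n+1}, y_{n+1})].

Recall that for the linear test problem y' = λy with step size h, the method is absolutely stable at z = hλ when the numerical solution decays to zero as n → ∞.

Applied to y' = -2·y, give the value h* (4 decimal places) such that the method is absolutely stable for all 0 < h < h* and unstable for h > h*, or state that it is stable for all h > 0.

Set f=λy, z=hλ:
  y_{n+1} = y_n + z·[4/5·y_n + 1/5·y_{n+1}] ⇒ (1 − 1/5z)y_{n+1} = (1 + 4/5z)y_n
  R(z) = (1 + 4/5z)/(1 − 1/5z).

Solve |R(x)|<1 on ℝ⁻.
x=-0.47: |R|=0.5704
R=−1: 1+4/5x = −1+1/5x ⇒ -3/5x=2 ⇒ x=2/(-3/5)=-3.3333
Confirm numerically:
  x=-2.827: |R|=0.80593 <1
  x=-2.202: |R|=0.52874 <1
  x=-1.783: |R|=0.31432 <1
  x=-3.758: |R|=1.14547 >1
  x=-3.525: |R|=1.06745 >1
  x=-3.391: |R|=1.02062 >1
Stable set (-3.3333, 0).

(-3.3333,0); λ=-2 ⇒ h* = (10/3)/2 = 1.6667.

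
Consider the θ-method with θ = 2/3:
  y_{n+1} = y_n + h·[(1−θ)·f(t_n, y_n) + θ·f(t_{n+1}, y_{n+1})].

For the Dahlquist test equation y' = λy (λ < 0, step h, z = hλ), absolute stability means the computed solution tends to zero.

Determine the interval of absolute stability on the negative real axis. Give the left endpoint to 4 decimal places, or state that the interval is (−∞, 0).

unbounded; (−∞, 0).

Set f=λy, z=hλ:
  y_{n+1} = y_n + z·[1/3·y_n + 2/3·y_{n+1}] ⇒ (1 − 2/3z)y_{n+1} = (1 + 1/3z)y_n
  ⇒ R(z) = (1 + 1/3z)/(1 − 2/3z).

Need |R(x)|<1, x<0.
x=-1.37: |R|=0.2840
x=-2: |R|=0.1429
x=-10: |R|=0.3043
x=-100: |R|=0.4778
θ=2/3≥1/2 ⇒ |1+1/3x|<|1−2/3x| ∀x<0 ⇒ stable on all of ℝ⁻.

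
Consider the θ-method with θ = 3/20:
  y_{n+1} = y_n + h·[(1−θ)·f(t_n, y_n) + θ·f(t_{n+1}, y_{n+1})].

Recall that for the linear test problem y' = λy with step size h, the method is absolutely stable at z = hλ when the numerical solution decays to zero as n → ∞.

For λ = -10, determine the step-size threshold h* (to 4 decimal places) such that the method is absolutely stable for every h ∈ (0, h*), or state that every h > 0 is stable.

Set f=λy, z=hλ:
  y_{n+1} = y_n + z·[17/20·y_n + 3/20·y_{n+1}] ⇒ (1 − 3/20z)y_{n+1} = (1 + 17/20z)y_n
  ⇒ R(z) = (1 + 17/20z)/(1 − 3/20z).

Need |R(x)|<1, x<0.
x=-0.61: |R|=0.4411
R=−1: 1+17/20x = −1+3/20x ⇒ -7/10x=2 ⇒ x=2/(-7/10)=-2.8571
Confirm numerically:
  x=-2.382: |R|=0.75495 <1
  x=-1.767: |R|=0.39678 <1
  x=-1.345: |R|=0.11920 <1
  x=-1.284: |R|=0.07664 <1
  x=-3.274: |R|=1.19569 >1
  x=-3.087: |R|=1.10998 >1
Stable set (-2.8571, 0).

(-2.8571,0); λ=-10 ⇒ h* = (20/7)/10 = 0.2857.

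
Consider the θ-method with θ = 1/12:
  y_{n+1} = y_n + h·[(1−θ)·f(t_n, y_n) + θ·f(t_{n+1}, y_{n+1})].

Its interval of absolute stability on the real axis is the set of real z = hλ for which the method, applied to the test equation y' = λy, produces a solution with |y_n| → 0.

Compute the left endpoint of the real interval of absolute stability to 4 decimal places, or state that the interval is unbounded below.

Test eqn y'=λy, z=hλ:
  y_{n+1} = y_n + z·[11/12·y_n + 1/12·y_{n+1}] ⇒ (1 − 1/12z)y_{n+1} = (1 + 11/12z)y_n
  so R(z) = (1 + 11/12z)/(1 − 1/12z).

Boundary: |R(x)|=1, x<0.
x=-1.75: |R|=0.5273
R=−1: 1+11/12x = −1+1/12x ⇒ -5/6x=2 ⇒ x=2/(-5/6)=-2.4000
Confirm numerically:
  x=-1.726: |R|=0.50896 <1
  x=-1.441: |R|=0.28651 <1
  x=-1.143: |R|=0.04360 <1
  x=-2.924: |R|=1.35111 >1
  x=-2.675: |R|=1.18739 >1
  x=-2.554: |R|=1.10581 >1
Interval (-2.4000, 0).

z* = -2.4000.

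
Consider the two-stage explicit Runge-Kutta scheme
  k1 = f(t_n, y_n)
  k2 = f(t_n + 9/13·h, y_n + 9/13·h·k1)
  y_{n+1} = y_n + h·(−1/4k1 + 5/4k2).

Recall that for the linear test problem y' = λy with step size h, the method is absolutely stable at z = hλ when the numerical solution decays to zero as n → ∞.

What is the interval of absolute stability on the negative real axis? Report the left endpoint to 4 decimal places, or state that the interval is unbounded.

z∈(-1.1556,0).

On y'=λy, z=hλ:
  k1=λy_n ⇒ h·k1=z·y_n;  k2=λ(1+9/13z)y_n ⇒ h·k2=z(1+9/13z)y_n
  y_{n+1}/y_n = 1 − 1/4z + 5/4z(1+9/13z) = 1 + z + 45/52z²
  R(z) = 1 + z + 45/52z².

Solve |R(x)|<1 on ℝ⁻.
x=-0.38: |R|=0.7450
R=1: x+45/52x²=0 ⇒ x=−52/45=-1.1556; min R=1−1/(4·45/52)=0.7111>−1
Confirm numerically:
  x=-0.989: |R|=0.85745 <1
  x=-0.615: |R|=0.71231 <1
  x=-0.601: |R|=0.71158 <1
  x=-1.738: |R|=1.87602 >1
  x=-1.192: |R|=1.03759 >1
So |R|<1 on (-1.1556, 0).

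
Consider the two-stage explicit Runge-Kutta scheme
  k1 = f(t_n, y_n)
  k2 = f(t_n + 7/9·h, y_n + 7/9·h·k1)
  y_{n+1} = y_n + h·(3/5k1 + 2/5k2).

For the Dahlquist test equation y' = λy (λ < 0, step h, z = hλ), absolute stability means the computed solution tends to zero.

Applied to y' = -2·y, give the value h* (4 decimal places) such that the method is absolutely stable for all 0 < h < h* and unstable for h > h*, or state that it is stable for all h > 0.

(-3.2143,0); λ=-2 ⇒ h* = (45/14)/2 = 1.6071.

With y'=λy (z=hλ):
  k1=λy_n ⇒ h·k1=z·y_n;  k2=λ(1+7/9z)y_n ⇒ h·k2=z(1+7/9z)y_n
  y_{n+1}/y_n = 1 + 3/5z + 2/5z(1+7/9z) = 1 + z + 14/45z²
  Hence R(z) = 1 + z + 14/45z².

Need |R(x)|<1, x<0.
x=-1.42: |R|=0.2073
R=1: x+14/45x²=0 ⇒ x=−45/14=-3.2143; min R=1−1/(4·14/45)=0.1964>−1
Confirm numerically:
  x=-3.033: |R|=0.82894 <1
  x=-2.947: |R|=0.75494 <1
  x=-2.621: |R|=0.51622 <1
  x=-1.801: |R|=0.20812 <1
  x=-3.440: |R|=1.24156 >1
  x=-3.254: |R|=1.04020 >1
Stable set (-3.2143, 0).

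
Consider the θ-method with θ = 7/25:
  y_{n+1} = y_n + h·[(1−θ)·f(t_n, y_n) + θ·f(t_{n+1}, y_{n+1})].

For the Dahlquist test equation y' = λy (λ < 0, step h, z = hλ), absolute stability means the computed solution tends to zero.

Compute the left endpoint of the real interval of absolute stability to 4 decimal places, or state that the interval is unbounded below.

z* = -4.5455.

Set f=λy, z=hλ:
  y_{n+1} = y_n + z·[18/25·y_n + 7/25·y_{n+1}] ⇒ (1 − 7/25z)y_{n+1} = (1 + 18/25z)y_n
  so R(z) = (1 + 18/25z)/(1 − 7/25z).

Solve |R(x)|<1 on ℝ⁻.
x=-0.39: |R|=0.6484
R=−1: 1+18/25x = −1+7/25x ⇒ -11/25x=2 ⇒ x=2/(-11/25)=-4.5455
Confirm numerically:
  x=-4.116: |R|=0.91221 <1
  x=-3.816: |R|=0.84483 <1
  x=-1.951: |R|=0.26174 <1
  x=-4.820: |R|=1.05141 >1
  x=-4.687: |R|=1.02693 >1
  x=-4.640: |R|=1.01809 >1
Interval (-4.5455, 0).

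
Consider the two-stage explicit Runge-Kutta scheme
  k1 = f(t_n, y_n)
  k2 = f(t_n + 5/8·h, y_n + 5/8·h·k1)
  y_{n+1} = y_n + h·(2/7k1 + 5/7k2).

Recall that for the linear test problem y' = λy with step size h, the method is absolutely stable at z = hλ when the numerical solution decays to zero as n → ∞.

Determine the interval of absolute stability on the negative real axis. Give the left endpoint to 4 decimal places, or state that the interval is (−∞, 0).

Set f=λy, z=hλ:
  k1=λy_n ⇒ h·k1=z·y_n;  k2=λ(1+5/8z)y_n ⇒ h·k2=z(1+5/8z)y_n
  y_{n+1}/y_n = 1 + 2/7z + 5/7z(1+5/8z) = 1 + z + 25/56z²
  Hence R(z) = 1 + z + 25/56z².

Solve |R(x)|<1 on ℝ⁻.
x=-0.91: |R|=0.4597
R=1: x+25/56x²=0 ⇒ x=−56/25=-2.2400; min R=1−1/(4·25/56)=0.4400>−1
Confirm numerically:
  x=-2.144: |R|=0.90811 <1
  x=-2.062: |R|=0.83614 <1
  x=-2.028: |R|=0.80806 <1
  x=-1.091: |R|=0.44038 <1
  x=-2.491: |R|=1.27913 >1
  x=-2.375: |R|=1.14314 >1
So |R|<1 on (-2.2400, 0).

(-2.2400, 0).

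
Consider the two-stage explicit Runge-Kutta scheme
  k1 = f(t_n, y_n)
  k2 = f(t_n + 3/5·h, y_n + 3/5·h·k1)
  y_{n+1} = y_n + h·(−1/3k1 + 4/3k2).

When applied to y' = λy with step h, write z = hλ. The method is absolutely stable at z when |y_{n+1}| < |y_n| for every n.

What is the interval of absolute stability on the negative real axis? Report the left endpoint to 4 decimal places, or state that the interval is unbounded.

On y'=λy, z=hλ:
  k1=λy_n ⇒ h·k1=z·y_n;  k2=λ(1+3/5z)y_n ⇒ h·k2=z(1+3/5z)y_n
  y_{n+1}/y_n = 1 − 1/3z + 4/3z(1+3/5z) = 1 + z + 4/5z²
  Hence R(z) = 1 + z + 4/5z².

Find x<0 with |R(x)|<1.
x=-0.5: |R|=0.7000
R=1: x+4/5x²=0 ⇒ x=−5/4=-1.2500; min R=1−1/(4·4/5)=0.6875>−1
Confirm numerically:
  x=-0.782: |R|=0.70722 <1
  x=-0.745: |R|=0.69902 <1
  x=-0.658: |R|=0.68837 <1
  x=-1.685: |R|=1.58638 >1
  x=-1.681: |R|=1.57961 >1
So |R|<1 on (-1.2500, 0).

(-1.2500, 0).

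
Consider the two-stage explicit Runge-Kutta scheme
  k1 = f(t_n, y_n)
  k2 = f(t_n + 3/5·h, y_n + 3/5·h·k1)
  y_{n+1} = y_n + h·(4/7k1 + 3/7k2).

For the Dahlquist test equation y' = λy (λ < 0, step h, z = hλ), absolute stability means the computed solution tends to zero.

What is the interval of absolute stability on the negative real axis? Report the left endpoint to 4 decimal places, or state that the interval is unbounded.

Set f=λy, z=hλ:
  k1=λy_n ⇒ h·k1=z·y_n;  k2=λ(1+3/5z)y_n ⇒ h·k2=z(1+3/5z)y_n
  y_{n+1}/y_n = 1 + 4/7z + 3/7z(1+3/5z) = 1 + z + 9/35z²
  ⇒ R(z) = 1 + z + 9/35z².

Find x<0 with |R(x)|<1.
x=-1.18: |R|=0.1780
R=1: x+9/35x²=0 ⇒ x=−35/9=-3.8889; min R=1−1/(4·9/35)=0.0278>−1
Confirm numerically:
  x=-3.335: |R|=0.52500 <1
  x=-2.760: |R|=0.19881 <1
  x=-2.531: |R|=0.11625 <1
  x=-2.195: |R|=0.04392 <1
  x=-4.454: |R|=1.64723 >1
  x=-4.264: |R|=1.41129 >1
Interval (-3.8889, 0).

(-3.8889, 0).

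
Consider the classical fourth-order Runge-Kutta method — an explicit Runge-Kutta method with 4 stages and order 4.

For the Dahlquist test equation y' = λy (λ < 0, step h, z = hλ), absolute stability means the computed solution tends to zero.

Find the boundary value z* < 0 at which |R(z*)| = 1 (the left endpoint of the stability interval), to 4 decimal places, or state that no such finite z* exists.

On y'=λy, z=hλ:
  order 4, 4-stage ⇒ R(z)=1+z+z^2/2+z^3/6+z^4/24
  (e.g. R(-0.9)=0.41084, |R|=0.41084)

Need |R(x)|<1, x<0.
x=-0.9: |R|=0.4108
|R(-2.37)|=0.5343 |R(-2.01)|=0.3367 |R(-1.48)|=0.2748
Bisect:
  x_lo=-3.6640 |R|=3.3596  x_hi=-0.3645 |R|=0.6946
  mid=-2.01421 |R|=0.33817 →hi
  mid=-2.83908 |R|=1.08417 →lo
  mid=-2.42664 |R|=0.58088 →hi
  mid=-2.63286 |R|=0.79347 →hi
  mid=-2.73597 |R|=0.92815 →hi
  mid=-2.78752 |R|=1.00337 →lo
  mid=-2.76175 |R|=0.96508 →hi
  mid=-2.77464 |R|=0.98405 →hi
  ...
  [-2.78531,-2.78511] ⇒ x*=-2.7853
Interval (-2.7853, 0).

z* = -2.7853.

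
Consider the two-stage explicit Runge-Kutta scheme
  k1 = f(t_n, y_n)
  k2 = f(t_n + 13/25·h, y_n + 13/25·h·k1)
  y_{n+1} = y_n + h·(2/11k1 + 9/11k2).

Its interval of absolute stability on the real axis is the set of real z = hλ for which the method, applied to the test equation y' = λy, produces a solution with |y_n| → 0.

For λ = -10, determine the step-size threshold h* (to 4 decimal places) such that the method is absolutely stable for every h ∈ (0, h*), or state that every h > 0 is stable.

(-2.3504,0); λ=-10 ⇒ h* = (275/117)/10 = 0.2350.

With y'=λy (z=hλ):
  k1=λy_n ⇒ h·k1=z·y_n;  k2=λ(1+13/25z)y_n ⇒ h·k2=z(1+13/25z)y_n
  y_{n+1}/y_n = 1 + 2/11z + 9/11z(1+13/25z) = 1 + z + 117/275z²
  so R(z) = 1 + z + 117/275z².

Solve |R(x)|<1 on ℝ⁻.
x=-1.65: |R|=0.5083
R=1: x+117/275x²=0 ⇒ x=−275/117=-2.3504; min R=1−1/(4·117/275)=0.4124>−1
Confirm numerically:
  x=-1.971: |R|=0.68182 <1
  x=-1.814: |R|=0.58600 <1
  x=-1.685: |R|=0.52296 <1
  x=-2.911: |R|=1.69427 >1
  x=-2.386: |R|=1.03611 >1
So |R|<1 on (-2.3504, 0).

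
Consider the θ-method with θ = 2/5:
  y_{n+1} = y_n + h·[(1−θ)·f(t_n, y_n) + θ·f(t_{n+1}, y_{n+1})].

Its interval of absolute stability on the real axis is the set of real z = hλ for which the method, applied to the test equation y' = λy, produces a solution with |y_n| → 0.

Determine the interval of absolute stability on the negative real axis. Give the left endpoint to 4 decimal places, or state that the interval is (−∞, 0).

Test eqn y'=λy, z=hλ:
  y_{n+1} = y_n + z·[3/5·y_n + 2/5·y_{n+1}] ⇒ (1 − 2/5z)y_{n+1} = (1 + 3/5z)y_n
  R(z) = (1 + 3/5z)/(1 − 2/5z).

Need |R(x)|<1, x<0.
x=-0.43: |R|=0.6331
R=−1: 1+3/5x = −1+2/5x ⇒ -1/5x=2 ⇒ x=2/(-1/5)=-10.0000
Confirm numerically:
  x=-9.905: |R|=0.99617 <1
  x=-9.476: |R|=0.97812 <1
  x=-6.093: |R|=0.77266 <1
  x=-10.593: |R|=1.02265 >1
  x=-10.572: |R|=1.02188 >1
So |R|<1 on (-10.0000, 0).

(-10.0000, 0).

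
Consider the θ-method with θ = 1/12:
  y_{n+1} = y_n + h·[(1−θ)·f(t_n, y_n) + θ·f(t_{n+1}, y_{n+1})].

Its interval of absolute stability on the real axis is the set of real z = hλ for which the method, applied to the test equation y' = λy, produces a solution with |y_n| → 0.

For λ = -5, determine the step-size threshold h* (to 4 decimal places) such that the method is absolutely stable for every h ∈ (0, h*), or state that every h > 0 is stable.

Set f=λy, z=hλ:
  y_{n+1} = y_n + z·[11/12·y_n + 1/12·y_{n+1}] ⇒ (1 − 1/12z)y_{n+1} = (1 + 11/12z)y_n
  Hence R(z) = (1 + 11/12z)/(1 − 1/12z).

Boundary: |R(x)|=1, x<0.
x=-1.22: |R|=0.1074
R=−1: 1+11/12x = −1+1/12x ⇒ -5/6x=2 ⇒ x=2/(-5/6)=-2.4000
Confirm numerically:
  x=-1.981: |R|=0.70031 <1
  x=-1.793: |R|=0.55992 <1
  x=-1.670: |R|=0.46598 <1
  x=-1.383: |R|=0.24008 <1
  x=-2.793: |R|=1.26567 >1
  x=-2.480: |R|=1.05525 >1
  x=-2.464: |R|=1.04425 >1
So |R|<1 on (-2.4000, 0).

(-2.4000,0); λ=-5 ⇒ h* = (12/5)/5 = 0.4800.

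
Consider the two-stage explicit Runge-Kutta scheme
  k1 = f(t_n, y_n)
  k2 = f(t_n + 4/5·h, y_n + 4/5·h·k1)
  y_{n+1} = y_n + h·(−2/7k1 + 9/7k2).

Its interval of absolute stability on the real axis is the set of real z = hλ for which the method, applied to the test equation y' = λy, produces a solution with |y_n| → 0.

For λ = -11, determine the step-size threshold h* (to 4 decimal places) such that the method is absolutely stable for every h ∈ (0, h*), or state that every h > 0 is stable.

On y'=λy, z=hλ:
  k1=λy_n ⇒ h·k1=z·y_n;  k2=λ(1+4/5z)y_n ⇒ h·k2=z(1+4/5z)y_n
  y_{n+1}/y_n = 1 − 2/7z + 9/7z(1+4/5z) = 1 + z + 36/35z²
  Hence R(z) = 1 + z + 36/35z².

Find x<0 with |R(x)|<1.
x=-0.97: |R|=0.9978
R=1: x+36/35x²=0 ⇒ x=−35/36=-0.9722; min R=1−1/(4·36/35)=0.7569>−1
Confirm numerically:
  x=-0.912: |R|=0.94351 <1
  x=-0.557: |R|=0.76211 <1
  x=-0.436: |R|=0.75953 <1
  x=-1.567: |R|=1.95865 >1
  x=-1.263: |R|=1.37775 >1
  x=-1.238: |R|=1.33843 >1
Interval (-0.9722, 0).

(-0.9722,0); λ=-11 ⇒ h* = (35/36)/11 = 0.0884.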